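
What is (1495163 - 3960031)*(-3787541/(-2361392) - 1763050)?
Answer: 2565464425782382803/590348 ≈ 4.3457e+12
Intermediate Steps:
(1495163 - 3960031)*(-3787541/(-2361392) - 1763050) = -2464868*(-3787541*(-1/2361392) - 1763050) = -2464868*(3787541/2361392 - 1763050) = -2464868*(-4163248378059/2361392) = 2565464425782382803/590348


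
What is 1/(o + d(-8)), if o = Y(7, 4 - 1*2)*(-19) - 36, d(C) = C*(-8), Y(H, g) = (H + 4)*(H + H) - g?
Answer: -1/2860 ≈ -0.00034965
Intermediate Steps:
Y(H, g) = -g + 2*H*(4 + H) (Y(H, g) = (4 + H)*(2*H) - g = 2*H*(4 + H) - g = -g + 2*H*(4 + H))
d(C) = -8*C
o = -2924 (o = (-(4 - 1*2) + 2*7² + 8*7)*(-19) - 36 = (-(4 - 2) + 2*49 + 56)*(-19) - 36 = (-1*2 + 98 + 56)*(-19) - 36 = (-2 + 98 + 56)*(-19) - 36 = 152*(-19) - 36 = -2888 - 36 = -2924)
1/(o + d(-8)) = 1/(-2924 - 8*(-8)) = 1/(-2924 + 64) = 1/(-2860) = -1/2860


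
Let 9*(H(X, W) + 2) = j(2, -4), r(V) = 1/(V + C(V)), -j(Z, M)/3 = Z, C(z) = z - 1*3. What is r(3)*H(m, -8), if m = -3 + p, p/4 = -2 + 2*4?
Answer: -8/9 ≈ -0.88889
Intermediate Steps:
C(z) = -3 + z (C(z) = z - 3 = -3 + z)
j(Z, M) = -3*Z
p = 24 (p = 4*(-2 + 2*4) = 4*(-2 + 8) = 4*6 = 24)
r(V) = 1/(-3 + 2*V) (r(V) = 1/(V + (-3 + V)) = 1/(-3 + 2*V))
m = 21 (m = -3 + 24 = 21)
H(X, W) = -8/3 (H(X, W) = -2 + (-3*2)/9 = -2 + (⅑)*(-6) = -2 - ⅔ = -8/3)
r(3)*H(m, -8) = -8/3/(-3 + 2*3) = -8/3/(-3 + 6) = -8/3/3 = (⅓)*(-8/3) = -8/9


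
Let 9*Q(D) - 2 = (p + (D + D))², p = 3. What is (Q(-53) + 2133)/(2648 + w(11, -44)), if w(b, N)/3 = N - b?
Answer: 3312/2483 ≈ 1.3339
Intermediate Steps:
w(b, N) = -3*b + 3*N (w(b, N) = 3*(N - b) = -3*b + 3*N)
Q(D) = 2/9 + (3 + 2*D)²/9 (Q(D) = 2/9 + (3 + (D + D))²/9 = 2/9 + (3 + 2*D)²/9)
(Q(-53) + 2133)/(2648 + w(11, -44)) = ((2/9 + (3 + 2*(-53))²/9) + 2133)/(2648 + (-3*11 + 3*(-44))) = ((2/9 + (3 - 106)²/9) + 2133)/(2648 + (-33 - 132)) = ((2/9 + (⅑)*(-103)²) + 2133)/(2648 - 165) = ((2/9 + (⅑)*10609) + 2133)/2483 = ((2/9 + 10609/9) + 2133)*(1/2483) = (1179 + 2133)*(1/2483) = 3312*(1/2483) = 3312/2483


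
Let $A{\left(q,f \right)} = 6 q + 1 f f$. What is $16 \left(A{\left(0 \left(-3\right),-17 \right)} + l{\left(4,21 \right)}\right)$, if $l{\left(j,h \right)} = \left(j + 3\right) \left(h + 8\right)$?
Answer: $7872$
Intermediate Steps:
$l{\left(j,h \right)} = \left(3 + j\right) \left(8 + h\right)$
$A{\left(q,f \right)} = f^{2} + 6 q$ ($A{\left(q,f \right)} = 6 q + f f = 6 q + f^{2} = f^{2} + 6 q$)
$16 \left(A{\left(0 \left(-3\right),-17 \right)} + l{\left(4,21 \right)}\right) = 16 \left(\left(\left(-17\right)^{2} + 6 \cdot 0 \left(-3\right)\right) + \left(24 + 3 \cdot 21 + 8 \cdot 4 + 21 \cdot 4\right)\right) = 16 \left(\left(289 + 6 \cdot 0\right) + \left(24 + 63 + 32 + 84\right)\right) = 16 \left(\left(289 + 0\right) + 203\right) = 16 \left(289 + 203\right) = 16 \cdot 492 = 7872$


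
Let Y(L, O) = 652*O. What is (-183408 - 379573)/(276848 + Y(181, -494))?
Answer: 562981/45240 ≈ 12.444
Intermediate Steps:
(-183408 - 379573)/(276848 + Y(181, -494)) = (-183408 - 379573)/(276848 + 652*(-494)) = -562981/(276848 - 322088) = -562981/(-45240) = -562981*(-1/45240) = 562981/45240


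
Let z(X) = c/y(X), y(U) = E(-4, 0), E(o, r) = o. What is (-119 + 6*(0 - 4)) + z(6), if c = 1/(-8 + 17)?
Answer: -5149/36 ≈ -143.03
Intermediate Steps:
y(U) = -4
c = ⅑ (c = 1/9 = ⅑ ≈ 0.11111)
z(X) = -1/36 (z(X) = (⅑)/(-4) = (⅑)*(-¼) = -1/36)
(-119 + 6*(0 - 4)) + z(6) = (-119 + 6*(0 - 4)) - 1/36 = (-119 + 6*(-4)) - 1/36 = (-119 - 24) - 1/36 = -143 - 1/36 = -5149/36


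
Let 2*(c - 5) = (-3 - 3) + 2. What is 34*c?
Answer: 102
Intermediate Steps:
c = 3 (c = 5 + ((-3 - 3) + 2)/2 = 5 + (-6 + 2)/2 = 5 + (½)*(-4) = 5 - 2 = 3)
34*c = 34*3 = 102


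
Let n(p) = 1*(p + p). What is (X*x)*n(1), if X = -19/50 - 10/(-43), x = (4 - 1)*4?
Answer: -3804/1075 ≈ -3.5386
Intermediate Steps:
x = 12 (x = 3*4 = 12)
n(p) = 2*p (n(p) = 1*(2*p) = 2*p)
X = -317/2150 (X = -19*1/50 - 10*(-1/43) = -19/50 + 10/43 = -317/2150 ≈ -0.14744)
(X*x)*n(1) = (-317/2150*12)*(2*1) = -1902/1075*2 = -3804/1075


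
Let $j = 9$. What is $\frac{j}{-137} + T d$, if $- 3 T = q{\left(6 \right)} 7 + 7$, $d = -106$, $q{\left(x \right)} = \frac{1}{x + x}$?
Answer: $\frac{660589}{2466} \approx 267.88$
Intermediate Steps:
$q{\left(x \right)} = \frac{1}{2 x}$
$T = - \frac{91}{36}$ ($T = - \frac{\frac{1}{2 \cdot 6} \cdot 7 + 7}{3} = - \frac{\frac{1}{2} \cdot \frac{1}{6} \cdot 7 + 7}{3} = - \frac{\frac{1}{12} \cdot 7 + 7}{3} = - \frac{\frac{7}{12} + 7}{3} = \left(- \frac{1}{3}\right) \frac{91}{12} = - \frac{91}{36} \approx -2.5278$)
$\frac{j}{-137} + T d = \frac{9}{-137} - - \frac{4823}{18} = 9 \left(- \frac{1}{137}\right) + \frac{4823}{18} = - \frac{9}{137} + \frac{4823}{18} = \frac{660589}{2466}$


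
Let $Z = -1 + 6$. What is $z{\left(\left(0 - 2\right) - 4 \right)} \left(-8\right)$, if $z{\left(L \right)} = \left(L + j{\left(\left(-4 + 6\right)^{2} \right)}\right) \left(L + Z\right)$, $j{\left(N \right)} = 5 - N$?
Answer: $-40$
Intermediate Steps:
$Z = 5$
$z{\left(L \right)} = \left(1 + L\right) \left(5 + L\right)$ ($z{\left(L \right)} = \left(L + \left(5 - \left(-4 + 6\right)^{2}\right)\right) \left(L + 5\right) = \left(L + \left(5 - 2^{2}\right)\right) \left(5 + L\right) = \left(L + \left(5 - 4\right)\right) \left(5 + L\right) = \left(L + 1\right) \left(5 + L\right) = \left(1 + L\right) \left(5 + L\right)$)
$z{\left(\left(0 - 2\right) - 4 \right)} \left(-8\right) = \left(5 + \left(\left(0 - 2\right) - 4\right)^{2} + 6 \left(\left(0 - 2\right) - 4\right)\right) \left(-8\right) = \left(5 + \left(-2 - 4\right)^{2} + 6 \left(-2 - 4\right)\right) \left(-8\right) = \left(5 + \left(-6\right)^{2} + 6 \left(-6\right)\right) \left(-8\right) = \left(5 + 36 - 36\right) \left(-8\right) = 5 \left(-8\right) = -40$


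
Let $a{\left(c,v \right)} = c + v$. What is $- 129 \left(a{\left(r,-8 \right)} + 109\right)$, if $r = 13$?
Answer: $-14706$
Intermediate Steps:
$- 129 \left(a{\left(r,-8 \right)} + 109\right) = - 129 \left(\left(13 - 8\right) + 109\right) = - 129 \left(5 + 109\right) = \left(-129\right) 114 = -14706$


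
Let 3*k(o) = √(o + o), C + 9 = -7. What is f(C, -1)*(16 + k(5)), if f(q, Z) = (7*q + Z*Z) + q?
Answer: -2032 - 127*√10/3 ≈ -2165.9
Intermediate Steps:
C = -16 (C = -9 - 7 = -16)
k(o) = √2*√o/3 (k(o) = √(o + o)/3 = √(2*o)/3 = (√2*√o)/3 = √2*√o/3)
f(q, Z) = Z² + 8*q (f(q, Z) = (7*q + Z²) + q = (Z² + 7*q) + q = Z² + 8*q)
f(C, -1)*(16 + k(5)) = ((-1)² + 8*(-16))*(16 + √2*√5/3) = (1 - 128)*(16 + √10/3) = -127*(16 + √10/3) = -2032 - 127*√10/3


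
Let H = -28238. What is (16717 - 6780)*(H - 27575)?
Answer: -554613781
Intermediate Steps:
(16717 - 6780)*(H - 27575) = (16717 - 6780)*(-28238 - 27575) = 9937*(-55813) = -554613781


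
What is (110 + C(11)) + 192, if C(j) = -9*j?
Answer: 203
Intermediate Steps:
(110 + C(11)) + 192 = (110 - 9*11) + 192 = (110 - 99) + 192 = 11 + 192 = 203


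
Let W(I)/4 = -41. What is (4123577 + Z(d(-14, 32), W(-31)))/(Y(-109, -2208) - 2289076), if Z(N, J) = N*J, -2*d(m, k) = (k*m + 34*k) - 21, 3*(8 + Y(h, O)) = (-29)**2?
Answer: -12523005/6866411 ≈ -1.8238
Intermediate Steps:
W(I) = -164 (W(I) = 4*(-41) = -164)
Y(h, O) = 817/3 (Y(h, O) = -8 + (1/3)*(-29)**2 = -8 + (1/3)*841 = -8 + 841/3 = 817/3)
d(m, k) = 21/2 - 17*k - k*m/2 (d(m, k) = -((k*m + 34*k) - 21)/2 = -((34*k + k*m) - 21)/2 = -(-21 + 34*k + k*m)/2 = 21/2 - 17*k - k*m/2)
Z(N, J) = J*N
(4123577 + Z(d(-14, 32), W(-31)))/(Y(-109, -2208) - 2289076) = (4123577 - 164*(21/2 - 17*32 - 1/2*32*(-14)))/(817/3 - 2289076) = (4123577 - 164*(21/2 - 544 + 224))/(-6866411/3) = (4123577 - 164*(-619/2))*(-3/6866411) = (4123577 + 50758)*(-3/6866411) = 4174335*(-3/6866411) = -12523005/6866411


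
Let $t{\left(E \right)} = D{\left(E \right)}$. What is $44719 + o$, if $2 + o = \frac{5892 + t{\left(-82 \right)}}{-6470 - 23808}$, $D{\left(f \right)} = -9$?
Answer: $\frac{1353935443}{30278} \approx 44717.0$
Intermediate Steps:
$t{\left(E \right)} = -9$
$o = - \frac{66439}{30278}$ ($o = -2 + \frac{5892 - 9}{-6470 - 23808} = -2 + \frac{5883}{-30278} = -2 + 5883 \left(- \frac{1}{30278}\right) = -2 - \frac{5883}{30278} = - \frac{66439}{30278} \approx -2.1943$)
$44719 + o = 44719 - \frac{66439}{30278} = \frac{1353935443}{30278}$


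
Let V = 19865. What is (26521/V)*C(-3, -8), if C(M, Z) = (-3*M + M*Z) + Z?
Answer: 132605/3973 ≈ 33.377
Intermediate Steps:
C(M, Z) = Z - 3*M + M*Z
(26521/V)*C(-3, -8) = (26521/19865)*(-8 - 3*(-3) - 3*(-8)) = (26521*(1/19865))*(-8 + 9 + 24) = (26521/19865)*25 = 132605/3973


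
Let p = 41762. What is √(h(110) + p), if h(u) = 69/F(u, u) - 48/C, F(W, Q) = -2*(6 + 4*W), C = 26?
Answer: √1403840306453/5798 ≈ 204.35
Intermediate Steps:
F(W, Q) = -12 - 8*W
h(u) = -24/13 + 69/(-12 - 8*u) (h(u) = 69/(-12 - 8*u) - 48/26 = 69/(-12 - 8*u) - 48*1/26 = 69/(-12 - 8*u) - 24/13 = -24/13 + 69/(-12 - 8*u))
√(h(110) + p) = √(3*(-395 - 64*110)/(52*(3 + 2*110)) + 41762) = √(3*(-395 - 7040)/(52*(3 + 220)) + 41762) = √((3/52)*(-7435)/223 + 41762) = √((3/52)*(1/223)*(-7435) + 41762) = √(-22305/11596 + 41762) = √(484249847/11596) = √1403840306453/5798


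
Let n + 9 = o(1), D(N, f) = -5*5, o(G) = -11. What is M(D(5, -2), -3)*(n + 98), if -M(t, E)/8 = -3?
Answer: 1872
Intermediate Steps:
D(N, f) = -25
M(t, E) = 24 (M(t, E) = -8*(-3) = 24)
n = -20 (n = -9 - 11 = -20)
M(D(5, -2), -3)*(n + 98) = 24*(-20 + 98) = 24*78 = 1872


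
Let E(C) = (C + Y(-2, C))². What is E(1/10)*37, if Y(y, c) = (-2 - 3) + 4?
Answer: 2997/100 ≈ 29.970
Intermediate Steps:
Y(y, c) = -1 (Y(y, c) = -5 + 4 = -1)
E(C) = (-1 + C)² (E(C) = (C - 1)² = (-1 + C)²)
E(1/10)*37 = (-1 + 1/10)²*37 = (-1 + ⅒)²*37 = (-9/10)²*37 = (81/100)*37 = 2997/100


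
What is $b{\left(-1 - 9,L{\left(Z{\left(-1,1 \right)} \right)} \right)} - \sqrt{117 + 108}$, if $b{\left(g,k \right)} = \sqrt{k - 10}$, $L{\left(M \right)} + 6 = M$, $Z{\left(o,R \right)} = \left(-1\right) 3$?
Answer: $-15 + i \sqrt{19} \approx -15.0 + 4.3589 i$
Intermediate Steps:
$Z{\left(o,R \right)} = -3$
$L{\left(M \right)} = -6 + M$
$b{\left(g,k \right)} = \sqrt{-10 + k}$
$b{\left(-1 - 9,L{\left(Z{\left(-1,1 \right)} \right)} \right)} - \sqrt{117 + 108} = \sqrt{-10 - 9} - \sqrt{117 + 108} = \sqrt{-10 - 9} - \sqrt{225} = \sqrt{-19} - 15 = i \sqrt{19} - 15 = -15 + i \sqrt{19}$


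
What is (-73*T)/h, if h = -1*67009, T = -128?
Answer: -9344/67009 ≈ -0.13944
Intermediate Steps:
h = -67009
(-73*T)/h = -73*(-128)/(-67009) = 9344*(-1/67009) = -9344/67009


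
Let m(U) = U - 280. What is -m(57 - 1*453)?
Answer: 676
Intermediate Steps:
m(U) = -280 + U
-m(57 - 1*453) = -(-280 + (57 - 1*453)) = -(-280 + (57 - 453)) = -(-280 - 396) = -1*(-676) = 676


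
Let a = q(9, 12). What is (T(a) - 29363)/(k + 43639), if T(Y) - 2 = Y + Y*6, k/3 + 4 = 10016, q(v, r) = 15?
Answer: -29256/73675 ≈ -0.39710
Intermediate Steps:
k = 30036 (k = -12 + 3*10016 = -12 + 30048 = 30036)
a = 15
T(Y) = 2 + 7*Y (T(Y) = 2 + (Y + Y*6) = 2 + (Y + 6*Y) = 2 + 7*Y)
(T(a) - 29363)/(k + 43639) = ((2 + 7*15) - 29363)/(30036 + 43639) = ((2 + 105) - 29363)/73675 = (107 - 29363)*(1/73675) = -29256*1/73675 = -29256/73675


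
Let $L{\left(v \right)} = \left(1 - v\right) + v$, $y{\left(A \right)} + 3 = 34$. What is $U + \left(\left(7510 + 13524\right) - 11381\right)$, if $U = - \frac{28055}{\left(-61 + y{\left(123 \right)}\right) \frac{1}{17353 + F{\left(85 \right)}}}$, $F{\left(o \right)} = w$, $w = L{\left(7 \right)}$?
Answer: $\frac{48715606}{3} \approx 1.6239 \cdot 10^{7}$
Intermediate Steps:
$y{\left(A \right)} = 31$ ($y{\left(A \right)} = -3 + 34 = 31$)
$L{\left(v \right)} = 1$
$w = 1$
$F{\left(o \right)} = 1$
$U = \frac{48686647}{3}$ ($U = - \frac{28055}{\left(-61 + 31\right) \frac{1}{17353 + 1}} = - \frac{28055}{\left(-30\right) \frac{1}{17354}} = - \frac{28055}{- \frac{15}{8677}} = \left(-28055\right) \left(- \frac{8677}{15}\right) = \frac{48686647}{3} \approx 1.6229 \cdot 10^{7}$)
$U + \left(\left(7510 + 13524\right) - 11381\right) = \frac{48686647}{3} + \left(\left(7510 + 13524\right) - 11381\right) = \frac{48686647}{3} + \left(21034 - 11381\right) = \frac{48686647}{3} + 9653 = \frac{48715606}{3}$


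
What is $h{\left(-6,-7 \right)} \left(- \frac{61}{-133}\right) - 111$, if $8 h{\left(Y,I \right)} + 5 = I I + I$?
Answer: $- \frac{115847}{1064} \approx -108.88$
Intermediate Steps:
$h{\left(Y,I \right)} = - \frac{5}{8} + \frac{I}{8} + \frac{I^{2}}{8}$ ($h{\left(Y,I \right)} = - \frac{5}{8} + \frac{I I + I}{8} = - \frac{5}{8} + \frac{I^{2} + I}{8} = - \frac{5}{8} + \frac{I + I^{2}}{8} = - \frac{5}{8} + \left(\frac{I}{8} + \frac{I^{2}}{8}\right) = - \frac{5}{8} + \frac{I}{8} + \frac{I^{2}}{8}$)
$h{\left(-6,-7 \right)} \left(- \frac{61}{-133}\right) - 111 = \left(- \frac{5}{8} + \frac{1}{8} \left(-7\right) + \frac{\left(-7\right)^{2}}{8}\right) \left(- \frac{61}{-133}\right) - 111 = \left(- \frac{5}{8} - \frac{7}{8} + \frac{1}{8} \cdot 49\right) \left(\left(-61\right) \left(- \frac{1}{133}\right)\right) - 111 = \left(- \frac{5}{8} - \frac{7}{8} + \frac{49}{8}\right) \frac{61}{133} - 111 = \frac{37}{8} \cdot \frac{61}{133} - 111 = \frac{2257}{1064} - 111 = - \frac{115847}{1064}$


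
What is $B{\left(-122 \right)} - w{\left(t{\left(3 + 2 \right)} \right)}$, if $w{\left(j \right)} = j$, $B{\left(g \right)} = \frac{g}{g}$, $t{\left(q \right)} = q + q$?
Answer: $-9$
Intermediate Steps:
$t{\left(q \right)} = 2 q$
$B{\left(g \right)} = 1$
$B{\left(-122 \right)} - w{\left(t{\left(3 + 2 \right)} \right)} = 1 - 2 \left(3 + 2\right) = 1 - 2 \cdot 5 = 1 - 10 = -9$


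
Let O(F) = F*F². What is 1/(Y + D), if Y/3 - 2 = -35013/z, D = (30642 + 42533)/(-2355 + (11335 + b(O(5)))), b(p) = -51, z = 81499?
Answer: 66154961/853820320 ≈ 0.077481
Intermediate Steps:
O(F) = F³
D = 73175/8929 (D = (30642 + 42533)/(-2355 + (11335 - 51)) = 73175/(-2355 + 11284) = 73175/8929 ≈ 8.1952)
Y = 34905/7409 (Y = 6 + 3*(-35013/81499) = 6 + 3*(-35013*1/81499) = 6 + 3*(-3183/7409) = 6 - 9549/7409 = 34905/7409 ≈ 4.7112)
1/(Y + D) = 1/(34905/7409 + 73175/8929) = 1/(853820320/66154961) = 66154961/853820320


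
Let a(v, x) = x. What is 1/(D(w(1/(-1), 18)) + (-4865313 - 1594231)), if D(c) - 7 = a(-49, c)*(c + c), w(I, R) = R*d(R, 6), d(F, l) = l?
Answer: -1/6436209 ≈ -1.5537e-7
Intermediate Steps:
w(I, R) = 6*R (w(I, R) = R*6 = 6*R)
D(c) = 7 + 2*c**2 (D(c) = 7 + c*(c + c) = 7 + c*(2*c) = 7 + 2*c**2)
1/(D(w(1/(-1), 18)) + (-4865313 - 1594231)) = 1/((7 + 2*(6*18)**2) + (-4865313 - 1594231)) = 1/((7 + 2*108**2) - 6459544) = 1/((7 + 2*11664) - 6459544) = 1/((7 + 23328) - 6459544) = 1/(23335 - 6459544) = 1/(-6436209) = -1/6436209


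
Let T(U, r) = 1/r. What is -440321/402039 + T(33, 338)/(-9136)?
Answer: -1359697559767/1241483566752 ≈ -1.0952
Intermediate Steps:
-440321/402039 + T(33, 338)/(-9136) = -440321/402039 + 1/(338*(-9136)) = -440321*1/402039 + (1/338)*(-1/9136) = -440321/402039 - 1/3087968 = -1359697559767/1241483566752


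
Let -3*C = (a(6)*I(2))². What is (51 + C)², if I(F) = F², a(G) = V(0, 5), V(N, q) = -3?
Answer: 9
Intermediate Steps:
a(G) = -3
C = -48 (C = -(-3*2²)²/3 = -(-3*4)²/3 = -⅓*(-12)² = -⅓*144 = -48)
(51 + C)² = (51 - 48)² = 3² = 9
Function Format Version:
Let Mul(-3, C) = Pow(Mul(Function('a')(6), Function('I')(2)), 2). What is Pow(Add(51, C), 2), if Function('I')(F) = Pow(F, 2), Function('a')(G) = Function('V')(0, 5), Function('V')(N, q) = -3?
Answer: 9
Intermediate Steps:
Function('a')(G) = -3
C = -48 (C = Mul(Rational(-1, 3), Pow(Mul(-3, Pow(2, 2)), 2)) = Mul(Rational(-1, 3), Pow(Mul(-3, 4), 2)) = Mul(Rational(-1, 3), Pow(-12, 2)) = Mul(Rational(-1, 3), 144) = -48)
Pow(Add(51, C), 2) = Pow(Add(51, -48), 2) = Pow(3, 2) = 9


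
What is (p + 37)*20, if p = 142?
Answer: 3580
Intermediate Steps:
(p + 37)*20 = (142 + 37)*20 = 179*20 = 3580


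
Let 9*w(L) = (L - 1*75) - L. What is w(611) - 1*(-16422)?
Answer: 49241/3 ≈ 16414.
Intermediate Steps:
w(L) = -25/3 (w(L) = ((L - 1*75) - L)/9 = ((L - 75) - L)/9 = ((-75 + L) - L)/9 = (1/9)*(-75) = -25/3)
w(611) - 1*(-16422) = -25/3 - 1*(-16422) = -25/3 + 16422 = 49241/3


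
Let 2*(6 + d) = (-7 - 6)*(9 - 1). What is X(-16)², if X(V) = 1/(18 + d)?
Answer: 1/1600 ≈ 0.00062500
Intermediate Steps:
d = -58 (d = -6 + ((-7 - 6)*(9 - 1))/2 = -6 + (-13*8)/2 = -6 + (½)*(-104) = -6 - 52 = -58)
X(V) = -1/40 (X(V) = 1/(18 - 58) = 1/(-40) = -1/40)
X(-16)² = (-1/40)² = 1/1600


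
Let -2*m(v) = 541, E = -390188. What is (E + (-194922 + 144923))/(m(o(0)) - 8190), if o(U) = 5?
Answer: 880374/16921 ≈ 52.029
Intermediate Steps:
m(v) = -541/2 (m(v) = -½*541 = -541/2)
(E + (-194922 + 144923))/(m(o(0)) - 8190) = (-390188 + (-194922 + 144923))/(-541/2 - 8190) = (-390188 - 49999)/(-16921/2) = -440187*(-2/16921) = 880374/16921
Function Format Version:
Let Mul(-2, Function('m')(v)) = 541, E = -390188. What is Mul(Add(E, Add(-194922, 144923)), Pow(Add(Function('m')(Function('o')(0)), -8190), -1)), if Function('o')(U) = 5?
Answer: Rational(880374, 16921) ≈ 52.029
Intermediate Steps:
Function('m')(v) = Rational(-541, 2) (Function('m')(v) = Mul(Rational(-1, 2), 541) = Rational(-541, 2))
Mul(Add(E, Add(-194922, 144923)), Pow(Add(Function('m')(Function('o')(0)), -8190), -1)) = Mul(Add(-390188, Add(-194922, 144923)), Pow(Add(Rational(-541, 2), -8190), -1)) = Mul(Add(-390188, -49999), Pow(Rational(-16921, 2), -1)) = Mul(-440187, Rational(-2, 16921)) = Rational(880374, 16921)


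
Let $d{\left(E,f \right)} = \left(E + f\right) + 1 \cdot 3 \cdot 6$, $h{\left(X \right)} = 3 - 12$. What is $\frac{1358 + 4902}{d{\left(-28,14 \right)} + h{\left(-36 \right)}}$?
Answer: $-1252$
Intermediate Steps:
$h{\left(X \right)} = -9$ ($h{\left(X \right)} = 3 - 12 = -9$)
$d{\left(E,f \right)} = 18 + E + f$ ($d{\left(E,f \right)} = \left(E + f\right) + 3 \cdot 6 = \left(E + f\right) + 18 = 18 + E + f$)
$\frac{1358 + 4902}{d{\left(-28,14 \right)} + h{\left(-36 \right)}} = \frac{1358 + 4902}{\left(18 - 28 + 14\right) - 9} = \frac{6260}{4 - 9} = \frac{6260}{-5} = 6260 \left(- \frac{1}{5}\right) = -1252$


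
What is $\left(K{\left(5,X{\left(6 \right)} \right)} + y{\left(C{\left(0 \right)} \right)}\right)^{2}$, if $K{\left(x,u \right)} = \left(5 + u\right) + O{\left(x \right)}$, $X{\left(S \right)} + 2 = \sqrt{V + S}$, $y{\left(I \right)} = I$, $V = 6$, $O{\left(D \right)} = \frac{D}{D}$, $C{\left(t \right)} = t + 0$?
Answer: $28 + 16 \sqrt{3} \approx 55.713$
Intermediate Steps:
$C{\left(t \right)} = t$
$O{\left(D \right)} = 1$
$X{\left(S \right)} = -2 + \sqrt{6 + S}$
$K{\left(x,u \right)} = 6 + u$ ($K{\left(x,u \right)} = \left(5 + u\right) + 1 = 6 + u$)
$\left(K{\left(5,X{\left(6 \right)} \right)} + y{\left(C{\left(0 \right)} \right)}\right)^{2} = \left(\left(6 - \left(2 - \sqrt{6 + 6}\right)\right) + 0\right)^{2} = \left(\left(6 - \left(2 - \sqrt{12}\right)\right) + 0\right)^{2} = \left(\left(6 - \left(2 - 2 \sqrt{3}\right)\right) + 0\right)^{2} = \left(\left(4 + 2 \sqrt{3}\right) + 0\right)^{2} = \left(4 + 2 \sqrt{3}\right)^{2}$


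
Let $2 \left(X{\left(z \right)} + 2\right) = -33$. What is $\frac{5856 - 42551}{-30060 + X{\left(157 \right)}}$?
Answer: $\frac{73390}{60157} \approx 1.22$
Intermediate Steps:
$X{\left(z \right)} = - \frac{37}{2}$ ($X{\left(z \right)} = -2 + \frac{1}{2} \left(-33\right) = -2 - \frac{33}{2} = - \frac{37}{2}$)
$\frac{5856 - 42551}{-30060 + X{\left(157 \right)}} = \frac{5856 - 42551}{-30060 - \frac{37}{2}} = - \frac{36695}{- \frac{60157}{2}} = \left(-36695\right) \left(- \frac{2}{60157}\right) = \frac{73390}{60157}$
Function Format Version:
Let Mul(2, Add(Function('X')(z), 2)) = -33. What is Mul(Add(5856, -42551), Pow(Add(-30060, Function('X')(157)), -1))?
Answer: Rational(73390, 60157) ≈ 1.2200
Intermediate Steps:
Function('X')(z) = Rational(-37, 2) (Function('X')(z) = Add(-2, Mul(Rational(1, 2), -33)) = Add(-2, Rational(-33, 2)) = Rational(-37, 2))
Mul(Add(5856, -42551), Pow(Add(-30060, Function('X')(157)), -1)) = Mul(Add(5856, -42551), Pow(Add(-30060, Rational(-37, 2)), -1)) = Mul(-36695, Pow(Rational(-60157, 2), -1)) = Mul(-36695, Rational(-2, 60157)) = Rational(73390, 60157)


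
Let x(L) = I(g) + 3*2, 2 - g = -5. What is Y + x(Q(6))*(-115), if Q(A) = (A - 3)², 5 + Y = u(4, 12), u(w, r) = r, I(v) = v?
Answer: -1488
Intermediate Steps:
g = 7 (g = 2 - 1*(-5) = 2 + 5 = 7)
Y = 7 (Y = -5 + 12 = 7)
Q(A) = (-3 + A)²
x(L) = 13 (x(L) = 7 + 3*2 = 7 + 6 = 13)
Y + x(Q(6))*(-115) = 7 + 13*(-115) = 7 - 1495 = -1488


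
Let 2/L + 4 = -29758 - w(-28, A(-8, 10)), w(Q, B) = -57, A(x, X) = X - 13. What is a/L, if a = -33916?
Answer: 503737390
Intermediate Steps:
A(x, X) = -13 + X
L = -2/29705 (L = 2/(-4 + (-29758 - 1*(-57))) = 2/(-4 + (-29758 + 57)) = 2/(-4 - 29701) = 2/(-29705) = 2*(-1/29705) = -2/29705 ≈ -6.7329e-5)
a/L = -33916/(-2/29705) = -33916*(-29705/2) = 503737390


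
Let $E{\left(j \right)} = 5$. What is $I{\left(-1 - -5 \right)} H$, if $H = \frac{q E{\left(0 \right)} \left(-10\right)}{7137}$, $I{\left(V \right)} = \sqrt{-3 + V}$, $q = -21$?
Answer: $\frac{350}{2379} \approx 0.14712$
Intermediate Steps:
$H = \frac{350}{2379}$ ($H = \frac{\left(-21\right) 5 \left(-10\right)}{7137} = \left(-105\right) \left(-10\right) \frac{1}{7137} = 1050 \cdot \frac{1}{7137} = \frac{350}{2379} \approx 0.14712$)
$I{\left(-1 - -5 \right)} H = \sqrt{-3 - -4} \cdot \frac{350}{2379} = \sqrt{-3 + \left(-1 + 5\right)} \frac{350}{2379} = \sqrt{-3 + 4} \cdot \frac{350}{2379} = \sqrt{1} \cdot \frac{350}{2379} = 1 \cdot \frac{350}{2379} = \frac{350}{2379}$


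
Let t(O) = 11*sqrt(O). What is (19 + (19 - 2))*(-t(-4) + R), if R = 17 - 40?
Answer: -828 - 792*I ≈ -828.0 - 792.0*I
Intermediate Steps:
R = -23
(19 + (19 - 2))*(-t(-4) + R) = (19 + (19 - 2))*(-11*sqrt(-4) - 23) = (19 + 17)*(-11*2*I - 23) = 36*(-22*I - 23) = 36*(-23 - 22*I) = -828 - 792*I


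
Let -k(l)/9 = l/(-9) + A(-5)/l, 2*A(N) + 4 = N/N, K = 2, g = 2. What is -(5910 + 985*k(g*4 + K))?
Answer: -68359/4 ≈ -17090.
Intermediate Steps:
A(N) = -3/2 (A(N) = -2 + (N/N)/2 = -2 + (1/2)*1 = -2 + 1/2 = -3/2)
k(l) = l + 27/(2*l) (k(l) = -9*(l/(-9) - 3/(2*l)) = -9*(l*(-1/9) - 3/(2*l)) = -9*(-l/9 - 3/(2*l)) = -9*(-3/(2*l) - l/9) = l + 27/(2*l))
-(5910 + 985*k(g*4 + K)) = -(5910 + 985*(2*4 + 2) + 26595/(2*(2*4 + 2))) = -(5910 + 985*(8 + 2) + 26595/(2*(8 + 2))) = -(15760 + 5319/4) = -985/(1/((10 + 27/20) + 6)) = -985/(1/(227/20 + 6)) = -985/(1/(347/20)) = -985/20/347 = -985*347/20 = -68359/4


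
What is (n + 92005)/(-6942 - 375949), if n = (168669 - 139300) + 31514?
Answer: -152888/382891 ≈ -0.39930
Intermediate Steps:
n = 60883 (n = 29369 + 31514 = 60883)
(n + 92005)/(-6942 - 375949) = (60883 + 92005)/(-6942 - 375949) = 152888/(-382891) = 152888*(-1/382891) = -152888/382891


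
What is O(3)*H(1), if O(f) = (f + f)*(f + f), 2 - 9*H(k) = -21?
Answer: 92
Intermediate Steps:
H(k) = 23/9 (H(k) = 2/9 - ⅑*(-21) = 2/9 + 7/3 = 23/9)
O(f) = 4*f² (O(f) = (2*f)*(2*f) = 4*f²)
O(3)*H(1) = (4*3²)*(23/9) = (4*9)*(23/9) = 36*(23/9) = 92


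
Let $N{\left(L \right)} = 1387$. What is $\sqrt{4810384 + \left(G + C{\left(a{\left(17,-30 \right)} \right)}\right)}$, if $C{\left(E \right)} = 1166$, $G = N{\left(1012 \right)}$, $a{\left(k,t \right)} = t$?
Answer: $\sqrt{4812937} \approx 2193.8$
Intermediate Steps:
$G = 1387$
$\sqrt{4810384 + \left(G + C{\left(a{\left(17,-30 \right)} \right)}\right)} = \sqrt{4810384 + \left(1387 + 1166\right)} = \sqrt{4810384 + 2553} = \sqrt{4812937}$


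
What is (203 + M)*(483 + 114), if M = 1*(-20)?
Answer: 109251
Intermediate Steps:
M = -20
(203 + M)*(483 + 114) = (203 - 20)*(483 + 114) = 183*597 = 109251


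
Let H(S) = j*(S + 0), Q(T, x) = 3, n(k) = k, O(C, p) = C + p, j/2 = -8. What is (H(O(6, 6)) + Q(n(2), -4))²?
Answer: 35721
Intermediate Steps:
j = -16 (j = 2*(-8) = -16)
H(S) = -16*S (H(S) = -16*(S + 0) = -16*S)
(H(O(6, 6)) + Q(n(2), -4))² = (-16*(6 + 6) + 3)² = (-16*12 + 3)² = (-192 + 3)² = (-189)² = 35721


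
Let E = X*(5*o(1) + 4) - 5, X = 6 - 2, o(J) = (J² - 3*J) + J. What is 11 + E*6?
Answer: -43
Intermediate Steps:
o(J) = J² - 2*J
X = 4
E = -9 (E = 4*(5*(1*(-2 + 1)) + 4) - 5 = 4*(5*(1*(-1)) + 4) - 5 = 4*(5*(-1) + 4) - 5 = 4*(-5 + 4) - 5 = 4*(-1) - 5 = -4 - 5 = -9)
11 + E*6 = 11 - 9*6 = 11 - 54 = -43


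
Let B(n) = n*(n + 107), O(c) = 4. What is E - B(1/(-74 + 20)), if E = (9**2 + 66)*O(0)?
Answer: 1720385/2916 ≈ 589.98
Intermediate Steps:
B(n) = n*(107 + n)
E = 588 (E = (9**2 + 66)*4 = (81 + 66)*4 = 147*4 = 588)
E - B(1/(-74 + 20)) = 588 - (107 + 1/(-74 + 20))/(-74 + 20) = 588 - (107 + 1/(-54))/(-54) = 588 - (-1)*(107 - 1/54)/54 = 588 - (-1)*5777/(54*54) = 588 - 1*(-5777/2916) = 588 + 5777/2916 = 1720385/2916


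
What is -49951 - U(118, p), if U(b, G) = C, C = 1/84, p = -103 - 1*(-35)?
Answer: -4195885/84 ≈ -49951.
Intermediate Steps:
p = -68 (p = -103 + 35 = -68)
C = 1/84 ≈ 0.011905
U(b, G) = 1/84
-49951 - U(118, p) = -49951 - 1*1/84 = -49951 - 1/84 = -4195885/84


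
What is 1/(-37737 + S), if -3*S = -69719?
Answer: -3/43492 ≈ -6.8978e-5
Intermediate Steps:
S = 69719/3 (S = -⅓*(-69719) = 69719/3 ≈ 23240.)
1/(-37737 + S) = 1/(-37737 + 69719/3) = 1/(-43492/3) = -3/43492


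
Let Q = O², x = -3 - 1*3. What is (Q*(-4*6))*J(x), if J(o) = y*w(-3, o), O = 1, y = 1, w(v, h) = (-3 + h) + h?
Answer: 360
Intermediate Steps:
w(v, h) = -3 + 2*h
x = -6 (x = -3 - 3 = -6)
J(o) = -3 + 2*o (J(o) = 1*(-3 + 2*o) = -3 + 2*o)
Q = 1 (Q = 1² = 1)
(Q*(-4*6))*J(x) = (1*(-4*6))*(-3 + 2*(-6)) = (1*(-24))*(-3 - 12) = -24*(-15) = 360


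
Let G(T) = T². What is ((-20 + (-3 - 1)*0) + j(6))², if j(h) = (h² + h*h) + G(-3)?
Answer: 3721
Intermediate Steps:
j(h) = 9 + 2*h² (j(h) = (h² + h*h) + (-3)² = (h² + h²) + 9 = 2*h² + 9 = 9 + 2*h²)
((-20 + (-3 - 1)*0) + j(6))² = ((-20 + (-3 - 1)*0) + (9 + 2*6²))² = ((-20 - 4*0) + (9 + 2*36))² = ((-20 + 0) + (9 + 72))² = (-20 + 81)² = 61² = 3721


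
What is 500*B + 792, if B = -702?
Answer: -350208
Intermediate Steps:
500*B + 792 = 500*(-702) + 792 = -351000 + 792 = -350208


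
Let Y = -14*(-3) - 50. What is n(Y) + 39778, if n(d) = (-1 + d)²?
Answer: 39859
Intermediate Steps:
Y = -8 (Y = 42 - 50 = -8)
n(Y) + 39778 = (-1 - 8)² + 39778 = (-9)² + 39778 = 81 + 39778 = 39859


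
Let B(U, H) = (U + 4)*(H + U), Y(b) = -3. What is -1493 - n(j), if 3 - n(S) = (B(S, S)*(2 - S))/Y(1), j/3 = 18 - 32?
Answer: -48312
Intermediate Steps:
j = -42 (j = 3*(18 - 32) = 3*(-14) = -42)
B(U, H) = (4 + U)*(H + U)
n(S) = 3 + (2 - S)*(2*S² + 8*S)/3 (n(S) = 3 - (S² + 4*S + 4*S + S*S)*(2 - S)/(-3) = 3 - (S² + 4*S + 4*S + S²)*(2 - S)*(-1)/3 = 3 - (2*S² + 8*S)*(2 - S)*(-1)/3 = 3 - (2 - S)*(2*S² + 8*S)*(-1)/3 = 3 - (-1)*(2 - S)*(2*S² + 8*S)/3 = 3 + (2 - S)*(2*S² + 8*S)/3)
-1493 - n(j) = -1493 - (3 - 4/3*(-42)² - ⅔*(-42)³ + (16/3)*(-42)) = -1493 - (3 - 4/3*1764 - ⅔*(-74088) - 224) = -1493 - (3 - 2352 + 49392 - 224) = -1493 - 1*46819 = -1493 - 46819 = -48312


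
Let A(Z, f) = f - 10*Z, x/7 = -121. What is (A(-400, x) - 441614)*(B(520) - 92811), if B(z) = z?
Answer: 40466004151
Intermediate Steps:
x = -847 (x = 7*(-121) = -847)
(A(-400, x) - 441614)*(B(520) - 92811) = ((-847 - 10*(-400)) - 441614)*(520 - 92811) = ((-847 + 4000) - 441614)*(-92291) = (3153 - 441614)*(-92291) = -438461*(-92291) = 40466004151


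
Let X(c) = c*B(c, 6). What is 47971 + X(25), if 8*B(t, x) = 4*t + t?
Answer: 386893/8 ≈ 48362.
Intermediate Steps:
B(t, x) = 5*t/8 (B(t, x) = (4*t + t)/8 = (5*t)/8 = 5*t/8)
X(c) = 5*c**2/8 (X(c) = c*(5*c/8) = 5*c**2/8)
47971 + X(25) = 47971 + (5/8)*25**2 = 47971 + (5/8)*625 = 47971 + 3125/8 = 386893/8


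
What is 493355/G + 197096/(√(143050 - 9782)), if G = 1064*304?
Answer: 493355/323456 + 98548*√33317/33317 ≈ 541.43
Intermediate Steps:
G = 323456
493355/G + 197096/(√(143050 - 9782)) = 493355/323456 + 197096/(√(143050 - 9782)) = 493355*(1/323456) + 197096/(√133268) = 493355/323456 + 197096/((2*√33317)) = 493355/323456 + 197096*(√33317/66634) = 493355/323456 + 98548*√33317/33317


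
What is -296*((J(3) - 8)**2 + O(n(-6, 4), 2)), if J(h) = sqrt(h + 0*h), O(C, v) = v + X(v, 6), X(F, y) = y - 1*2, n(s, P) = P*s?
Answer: -21608 + 4736*sqrt(3) ≈ -13405.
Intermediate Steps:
X(F, y) = -2 + y (X(F, y) = y - 2 = -2 + y)
O(C, v) = 4 + v (O(C, v) = v + (-2 + 6) = v + 4 = 4 + v)
J(h) = sqrt(h) (J(h) = sqrt(h + 0) = sqrt(h))
-296*((J(3) - 8)**2 + O(n(-6, 4), 2)) = -296*((sqrt(3) - 8)**2 + (4 + 2)) = -296*((-8 + sqrt(3))**2 + 6) = -296*(6 + (-8 + sqrt(3))**2) = -1776 - 296*(-8 + sqrt(3))**2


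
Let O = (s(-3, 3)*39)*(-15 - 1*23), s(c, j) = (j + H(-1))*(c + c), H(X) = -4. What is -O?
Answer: 8892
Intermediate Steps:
s(c, j) = 2*c*(-4 + j) (s(c, j) = (j - 4)*(c + c) = (-4 + j)*(2*c) = 2*c*(-4 + j))
O = -8892 (O = ((2*(-3)*(-4 + 3))*39)*(-15 - 1*23) = ((2*(-3)*(-1))*39)*(-15 - 23) = (6*39)*(-38) = 234*(-38) = -8892)
-O = -1*(-8892) = 8892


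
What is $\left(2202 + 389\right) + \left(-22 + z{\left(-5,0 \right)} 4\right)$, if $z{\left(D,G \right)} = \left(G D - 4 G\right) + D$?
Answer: $2549$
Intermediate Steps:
$z{\left(D,G \right)} = D - 4 G + D G$ ($z{\left(D,G \right)} = \left(D G - 4 G\right) + D = \left(- 4 G + D G\right) + D = D - 4 G + D G$)
$\left(2202 + 389\right) + \left(-22 + z{\left(-5,0 \right)} 4\right) = \left(2202 + 389\right) - \left(22 - \left(-5 - 0 - 0\right) 4\right) = 2591 - \left(22 - \left(-5 + 0 + 0\right) 4\right) = 2591 - 42 = 2549$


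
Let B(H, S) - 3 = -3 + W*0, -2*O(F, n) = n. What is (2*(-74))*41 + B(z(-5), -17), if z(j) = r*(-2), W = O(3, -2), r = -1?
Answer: -6068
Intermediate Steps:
O(F, n) = -n/2
W = 1 (W = -½*(-2) = 1)
z(j) = 2 (z(j) = -1*(-2) = 2)
B(H, S) = 0 (B(H, S) = 3 + (-3 + 1*0) = 3 + (-3 + 0) = 3 - 3 = 0)
(2*(-74))*41 + B(z(-5), -17) = (2*(-74))*41 + 0 = -148*41 + 0 = -6068 + 0 = -6068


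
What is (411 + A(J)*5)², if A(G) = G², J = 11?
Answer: 1032256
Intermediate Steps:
(411 + A(J)*5)² = (411 + 11²*5)² = (411 + 121*5)² = (411 + 605)² = 1016² = 1032256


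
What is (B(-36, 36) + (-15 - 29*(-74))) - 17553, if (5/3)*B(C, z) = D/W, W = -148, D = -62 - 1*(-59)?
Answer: -11412271/740 ≈ -15422.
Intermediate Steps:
D = -3 (D = -62 + 59 = -3)
B(C, z) = 9/740 (B(C, z) = 3*(-3/(-148))/5 = 3*(-3*(-1/148))/5 = (⅗)*(3/148) = 9/740)
(B(-36, 36) + (-15 - 29*(-74))) - 17553 = (9/740 + (-15 - 29*(-74))) - 17553 = (9/740 + (-15 + 2146)) - 17553 = (9/740 + 2131) - 17553 = 1576949/740 - 17553 = -11412271/740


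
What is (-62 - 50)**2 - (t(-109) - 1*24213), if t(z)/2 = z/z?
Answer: 36755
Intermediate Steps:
t(z) = 2 (t(z) = 2*(z/z) = 2*1 = 2)
(-62 - 50)**2 - (t(-109) - 1*24213) = (-62 - 50)**2 - (2 - 1*24213) = (-112)**2 - (2 - 24213) = 12544 - 1*(-24211) = 12544 + 24211 = 36755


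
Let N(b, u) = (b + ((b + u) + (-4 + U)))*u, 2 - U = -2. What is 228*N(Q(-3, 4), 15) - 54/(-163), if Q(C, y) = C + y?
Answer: 9476874/163 ≈ 58140.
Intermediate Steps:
U = 4 (U = 2 - 1*(-2) = 2 + 2 = 4)
N(b, u) = u*(u + 2*b) (N(b, u) = (b + ((b + u) + (-4 + 4)))*u = (b + ((b + u) + 0))*u = (b + (b + u))*u = (u + 2*b)*u = u*(u + 2*b))
228*N(Q(-3, 4), 15) - 54/(-163) = 228*(15*(15 + 2*(-3 + 4))) - 54/(-163) = 228*(15*(15 + 2*1)) - 54*(-1/163) = 228*(15*(15 + 2)) + 54/163 = 228*(15*17) + 54/163 = 228*255 + 54/163 = 58140 + 54/163 = 9476874/163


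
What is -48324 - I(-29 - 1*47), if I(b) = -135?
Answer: -48189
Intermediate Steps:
-48324 - I(-29 - 1*47) = -48324 - 1*(-135) = -48324 + 135 = -48189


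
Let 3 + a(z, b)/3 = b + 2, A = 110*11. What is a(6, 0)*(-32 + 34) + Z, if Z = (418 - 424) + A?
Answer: 1198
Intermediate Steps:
A = 1210
Z = 1204 (Z = (418 - 424) + 1210 = -6 + 1210 = 1204)
a(z, b) = -3 + 3*b (a(z, b) = -9 + 3*(b + 2) = -9 + 3*(2 + b) = -9 + (6 + 3*b) = -3 + 3*b)
a(6, 0)*(-32 + 34) + Z = (-3 + 3*0)*(-32 + 34) + 1204 = (-3 + 0)*2 + 1204 = -3*2 + 1204 = -6 + 1204 = 1198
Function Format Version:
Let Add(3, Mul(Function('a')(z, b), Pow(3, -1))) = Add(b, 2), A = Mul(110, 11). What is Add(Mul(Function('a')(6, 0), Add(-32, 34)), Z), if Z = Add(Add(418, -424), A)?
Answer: 1198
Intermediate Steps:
A = 1210
Z = 1204 (Z = Add(Add(418, -424), 1210) = Add(-6, 1210) = 1204)
Function('a')(z, b) = Add(-3, Mul(3, b)) (Function('a')(z, b) = Add(-9, Mul(3, Add(b, 2))) = Add(-9, Mul(3, Add(2, b))) = Add(-9, Add(6, Mul(3, b))) = Add(-3, Mul(3, b)))
Add(Mul(Function('a')(6, 0), Add(-32, 34)), Z) = Add(Mul(Add(-3, Mul(3, 0)), Add(-32, 34)), 1204) = Add(Mul(Add(-3, 0), 2), 1204) = Add(Mul(-3, 2), 1204) = Add(-6, 1204) = 1198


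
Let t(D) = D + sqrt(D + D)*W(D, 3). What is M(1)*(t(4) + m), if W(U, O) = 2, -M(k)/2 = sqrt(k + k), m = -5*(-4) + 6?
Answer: -16 - 60*sqrt(2) ≈ -100.85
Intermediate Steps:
m = 26 (m = 20 + 6 = 26)
M(k) = -2*sqrt(2)*sqrt(k) (M(k) = -2*sqrt(k + k) = -2*sqrt(2)*sqrt(k))
t(D) = D + 2*sqrt(2)*sqrt(D) (t(D) = D + sqrt(D + D)*2 = D + sqrt(2*D)*2 = D + (sqrt(2)*sqrt(D))*2 = D + 2*sqrt(2)*sqrt(D))
M(1)*(t(4) + m) = (-2*sqrt(2)*sqrt(1))*((4 + 2*sqrt(2)*sqrt(4)) + 26) = (-2*sqrt(2)*1)*((4 + 2*sqrt(2)*2) + 26) = (-2*sqrt(2))*((4 + 4*sqrt(2)) + 26) = (-2*sqrt(2))*(30 + 4*sqrt(2)) = -2*sqrt(2)*(30 + 4*sqrt(2))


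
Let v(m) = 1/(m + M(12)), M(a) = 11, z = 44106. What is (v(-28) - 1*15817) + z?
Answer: 480912/17 ≈ 28289.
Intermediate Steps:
v(m) = 1/(11 + m) (v(m) = 1/(m + 11) = 1/(11 + m))
(v(-28) - 1*15817) + z = (1/(11 - 28) - 1*15817) + 44106 = (1/(-17) - 15817) + 44106 = (-1/17 - 15817) + 44106 = -268890/17 + 44106 = 480912/17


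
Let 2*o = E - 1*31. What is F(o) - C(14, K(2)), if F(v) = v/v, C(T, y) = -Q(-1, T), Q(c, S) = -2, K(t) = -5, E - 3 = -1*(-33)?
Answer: -1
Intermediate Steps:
E = 36 (E = 3 - 1*(-33) = 3 + 33 = 36)
C(T, y) = 2 (C(T, y) = -1*(-2) = 2)
o = 5/2 (o = (36 - 1*31)/2 = (36 - 31)/2 = (1/2)*5 = 5/2 ≈ 2.5000)
F(v) = 1
F(o) - C(14, K(2)) = 1 - 1*2 = 1 - 2 = -1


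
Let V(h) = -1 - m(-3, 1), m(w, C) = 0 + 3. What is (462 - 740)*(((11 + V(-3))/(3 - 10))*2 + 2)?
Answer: 0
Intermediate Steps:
m(w, C) = 3
V(h) = -4 (V(h) = -1 - 1*3 = -1 - 3 = -4)
(462 - 740)*(((11 + V(-3))/(3 - 10))*2 + 2) = (462 - 740)*(((11 - 4)/(3 - 10))*2 + 2) = -278*((7/(-7))*2 + 2) = -278*((7*(-⅐))*2 + 2) = -278*(-1*2 + 2) = -278*(-2 + 2) = -278*0 = 0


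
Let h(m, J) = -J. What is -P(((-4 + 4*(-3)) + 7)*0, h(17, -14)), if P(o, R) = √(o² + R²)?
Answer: -14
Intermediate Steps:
P(o, R) = √(R² + o²)
-P(((-4 + 4*(-3)) + 7)*0, h(17, -14)) = -√((-1*(-14))² + (((-4 + 4*(-3)) + 7)*0)²) = -√(14² + (((-4 - 12) + 7)*0)²) = -√(196 + ((-16 + 7)*0)²) = -√(196 + (-9*0)²) = -√(196 + 0²) = -√(196 + 0) = -√196 = -1*14 = -14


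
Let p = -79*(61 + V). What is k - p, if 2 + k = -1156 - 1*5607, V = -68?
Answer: -7318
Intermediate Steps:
k = -6765 (k = -2 + (-1156 - 1*5607) = -2 + (-1156 - 5607) = -2 - 6763 = -6765)
p = 553 (p = -79*(61 - 68) = -79*(-7) = 553)
k - p = -6765 - 1*553 = -6765 - 553 = -7318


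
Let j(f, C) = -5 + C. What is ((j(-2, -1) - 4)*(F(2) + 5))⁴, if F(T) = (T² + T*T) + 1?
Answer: 384160000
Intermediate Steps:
F(T) = 1 + 2*T² (F(T) = (T² + T²) + 1 = 2*T² + 1 = 1 + 2*T²)
((j(-2, -1) - 4)*(F(2) + 5))⁴ = (((-5 - 1) - 4)*((1 + 2*2²) + 5))⁴ = ((-6 - 4)*((1 + 2*4) + 5))⁴ = (-10*((1 + 8) + 5))⁴ = (-10*(9 + 5))⁴ = (-10*14)⁴ = (-140)⁴ = 384160000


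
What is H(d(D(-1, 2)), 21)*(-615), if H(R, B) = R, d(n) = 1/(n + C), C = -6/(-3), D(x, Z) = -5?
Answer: 205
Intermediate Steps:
C = 2 (C = -6*(-1/3) = 2)
d(n) = 1/(2 + n) (d(n) = 1/(n + 2) = 1/(2 + n))
H(d(D(-1, 2)), 21)*(-615) = -615/(2 - 5) = -615/(-3) = -1/3*(-615) = 205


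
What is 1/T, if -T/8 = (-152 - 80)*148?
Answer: 1/274688 ≈ 3.6405e-6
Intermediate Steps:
T = 274688 (T = -8*(-152 - 80)*148 = -(-1856)*148 = -8*(-34336) = 274688)
1/T = 1/274688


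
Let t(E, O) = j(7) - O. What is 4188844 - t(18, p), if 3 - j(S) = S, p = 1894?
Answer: 4190742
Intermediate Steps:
j(S) = 3 - S
t(E, O) = -4 - O (t(E, O) = (3 - 1*7) - O = (3 - 7) - O = -4 - O)
4188844 - t(18, p) = 4188844 - (-4 - 1*1894) = 4188844 - (-4 - 1894) = 4188844 - 1*(-1898) = 4188844 + 1898 = 4190742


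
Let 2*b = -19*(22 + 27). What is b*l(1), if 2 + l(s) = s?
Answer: 931/2 ≈ 465.50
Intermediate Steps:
b = -931/2 (b = (-19*(22 + 27))/2 = (-19*49)/2 = (1/2)*(-931) = -931/2 ≈ -465.50)
l(s) = -2 + s
b*l(1) = -931*(-2 + 1)/2 = -931/2*(-1) = 931/2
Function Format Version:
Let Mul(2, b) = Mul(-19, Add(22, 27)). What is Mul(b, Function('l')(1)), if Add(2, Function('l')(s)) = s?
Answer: Rational(931, 2) ≈ 465.50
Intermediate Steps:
b = Rational(-931, 2) (b = Mul(Rational(1, 2), Mul(-19, Add(22, 27))) = Mul(Rational(1, 2), Mul(-19, 49)) = Mul(Rational(1, 2), -931) = Rational(-931, 2) ≈ -465.50)
Function('l')(s) = Add(-2, s)
Mul(b, Function('l')(1)) = Mul(Rational(-931, 2), Add(-2, 1)) = Mul(Rational(-931, 2), -1) = Rational(931, 2)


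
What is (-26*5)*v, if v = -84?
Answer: 10920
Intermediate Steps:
(-26*5)*v = -26*5*(-84) = -130*(-84) = 10920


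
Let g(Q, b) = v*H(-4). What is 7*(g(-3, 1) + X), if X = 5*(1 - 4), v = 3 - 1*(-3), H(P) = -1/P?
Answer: -189/2 ≈ -94.500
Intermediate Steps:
v = 6 (v = 3 + 3 = 6)
X = -15 (X = 5*(-3) = -15)
g(Q, b) = 3/2 (g(Q, b) = 6*(-1/(-4)) = 6*(-1*(-¼)) = 6*(¼) = 3/2)
7*(g(-3, 1) + X) = 7*(3/2 - 15) = 7*(-27/2) = -189/2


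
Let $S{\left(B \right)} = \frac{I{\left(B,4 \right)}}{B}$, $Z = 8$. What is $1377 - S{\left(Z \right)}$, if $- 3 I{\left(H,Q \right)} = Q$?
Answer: $\frac{8263}{6} \approx 1377.2$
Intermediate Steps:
$I{\left(H,Q \right)} = - \frac{Q}{3}$
$S{\left(B \right)} = - \frac{4}{3 B}$ ($S{\left(B \right)} = \frac{\left(- \frac{1}{3}\right) 4}{B} = - \frac{4}{3 B}$)
$1377 - S{\left(Z \right)} = 1377 - - \frac{4}{3 \cdot 8} = 1377 - \left(- \frac{4}{3}\right) \frac{1}{8} = 1377 - - \frac{1}{6} = 1377 + \frac{1}{6} = \frac{8263}{6}$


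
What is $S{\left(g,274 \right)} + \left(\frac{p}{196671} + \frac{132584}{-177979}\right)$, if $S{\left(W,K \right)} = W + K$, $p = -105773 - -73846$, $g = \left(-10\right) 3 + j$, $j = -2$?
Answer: $\frac{8439042750581}{35003307909} \approx 241.09$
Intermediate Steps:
$g = -32$ ($g = \left(-10\right) 3 - 2 = -30 - 2 = -32$)
$p = -31927$ ($p = -105773 + 73846 = -31927$)
$S{\left(W,K \right)} = K + W$
$S{\left(g,274 \right)} + \left(\frac{p}{196671} + \frac{132584}{-177979}\right) = \left(274 - 32\right) + \left(- \frac{31927}{196671} + \frac{132584}{-177979}\right) = 242 + \left(\left(-31927\right) \frac{1}{196671} + 132584 \left(- \frac{1}{177979}\right)\right) = 242 - \frac{31757763397}{35003307909} = \frac{8439042750581}{35003307909}$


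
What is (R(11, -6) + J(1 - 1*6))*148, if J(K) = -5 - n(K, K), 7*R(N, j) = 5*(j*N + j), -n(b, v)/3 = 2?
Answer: -52244/7 ≈ -7463.4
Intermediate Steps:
n(b, v) = -6 (n(b, v) = -3*2 = -6)
R(N, j) = 5*j/7 + 5*N*j/7 (R(N, j) = (5*(j*N + j))/7 = (5*(N*j + j))/7 = (5*(j + N*j))/7 = (5*j + 5*N*j)/7 = 5*j/7 + 5*N*j/7)
J(K) = 1 (J(K) = -5 - 1*(-6) = -5 + 6 = 1)
(R(11, -6) + J(1 - 1*6))*148 = ((5/7)*(-6)*(1 + 11) + 1)*148 = ((5/7)*(-6)*12 + 1)*148 = (-360/7 + 1)*148 = -353/7*148 = -52244/7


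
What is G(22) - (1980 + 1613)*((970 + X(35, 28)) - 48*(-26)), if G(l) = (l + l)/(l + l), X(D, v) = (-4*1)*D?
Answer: -7466253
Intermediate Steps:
X(D, v) = -4*D
G(l) = 1 (G(l) = (2*l)/((2*l)) = (2*l)*(1/(2*l)) = 1)
G(22) - (1980 + 1613)*((970 + X(35, 28)) - 48*(-26)) = 1 - (1980 + 1613)*((970 - 4*35) - 48*(-26)) = 1 - 3593*((970 - 140) + 1248) = 1 - 3593*(830 + 1248) = 1 - 3593*2078 = 1 - 1*7466254 = 1 - 7466254 = -7466253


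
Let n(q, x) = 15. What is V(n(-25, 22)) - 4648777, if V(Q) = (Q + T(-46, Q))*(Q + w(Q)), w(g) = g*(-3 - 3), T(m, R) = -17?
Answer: -4648627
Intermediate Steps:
w(g) = -6*g (w(g) = g*(-6) = -6*g)
V(Q) = -5*Q*(-17 + Q) (V(Q) = (Q - 17)*(Q - 6*Q) = (-17 + Q)*(-5*Q) = -5*Q*(-17 + Q))
V(n(-25, 22)) - 4648777 = 5*15*(17 - 1*15) - 4648777 = 5*15*(17 - 15) - 4648777 = 5*15*2 - 4648777 = 150 - 4648777 = -4648627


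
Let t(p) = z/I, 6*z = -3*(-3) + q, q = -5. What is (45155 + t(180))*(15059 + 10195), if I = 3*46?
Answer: 1140344492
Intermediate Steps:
I = 138
z = 2/3 (z = (-3*(-3) - 5)/6 = (9 - 5)/6 = (1/6)*4 = 2/3 ≈ 0.66667)
t(p) = 1/207 (t(p) = (2/3)/138 = (2/3)*(1/138) = 1/207)
(45155 + t(180))*(15059 + 10195) = (45155 + 1/207)*(15059 + 10195) = (9347086/207)*25254 = 1140344492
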